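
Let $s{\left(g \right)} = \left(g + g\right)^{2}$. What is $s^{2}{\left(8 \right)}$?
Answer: $65536$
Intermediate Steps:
$s{\left(g \right)} = 4 g^{2}$ ($s{\left(g \right)} = \left(2 g\right)^{2} = 4 g^{2}$)
$s^{2}{\left(8 \right)} = \left(4 \cdot 8^{2}\right)^{2} = \left(4 \cdot 64\right)^{2} = 256^{2} = 65536$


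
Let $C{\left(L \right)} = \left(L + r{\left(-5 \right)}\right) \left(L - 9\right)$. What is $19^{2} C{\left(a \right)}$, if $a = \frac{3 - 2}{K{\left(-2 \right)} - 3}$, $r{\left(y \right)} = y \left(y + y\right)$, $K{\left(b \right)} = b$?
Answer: $- \frac{4134894}{25} \approx -1.654 \cdot 10^{5}$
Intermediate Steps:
$r{\left(y \right)} = 2 y^{2}$ ($r{\left(y \right)} = y 2 y = 2 y^{2}$)
$a = - \frac{1}{5}$ ($a = \frac{3 - 2}{-2 - 3} = 1 \frac{1}{-5} = 1 \left(- \frac{1}{5}\right) = - \frac{1}{5} \approx -0.2$)
$C{\left(L \right)} = \left(-9 + L\right) \left(50 + L\right)$ ($C{\left(L \right)} = \left(L + 2 \left(-5\right)^{2}\right) \left(L - 9\right) = \left(L + 2 \cdot 25\right) \left(-9 + L\right) = \left(L + 50\right) \left(-9 + L\right) = \left(50 + L\right) \left(-9 + L\right) = \left(-9 + L\right) \left(50 + L\right)$)
$19^{2} C{\left(a \right)} = 19^{2} \left(-450 + \left(- \frac{1}{5}\right)^{2} + 41 \left(- \frac{1}{5}\right)\right) = 361 \left(-450 + \frac{1}{25} - \frac{41}{5}\right) = 361 \left(- \frac{11454}{25}\right) = - \frac{4134894}{25}$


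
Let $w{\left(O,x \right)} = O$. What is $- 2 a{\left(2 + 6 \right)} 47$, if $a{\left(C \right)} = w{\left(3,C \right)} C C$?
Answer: $-18048$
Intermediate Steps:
$a{\left(C \right)} = 3 C^{2}$ ($a{\left(C \right)} = 3 C C = 3 C^{2}$)
$- 2 a{\left(2 + 6 \right)} 47 = - 2 \cdot 3 \left(2 + 6\right)^{2} \cdot 47 = - 2 \cdot 3 \cdot 8^{2} \cdot 47 = - 2 \cdot 3 \cdot 64 \cdot 47 = \left(-2\right) 192 \cdot 47 = \left(-384\right) 47 = -18048$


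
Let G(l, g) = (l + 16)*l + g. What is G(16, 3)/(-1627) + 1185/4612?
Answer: -447185/7503724 ≈ -0.059595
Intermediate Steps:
G(l, g) = g + l*(16 + l) (G(l, g) = (16 + l)*l + g = l*(16 + l) + g = g + l*(16 + l))
G(16, 3)/(-1627) + 1185/4612 = (3 + 16² + 16*16)/(-1627) + 1185/4612 = (3 + 256 + 256)*(-1/1627) + 1185*(1/4612) = 515*(-1/1627) + 1185/4612 = -515/1627 + 1185/4612 = -447185/7503724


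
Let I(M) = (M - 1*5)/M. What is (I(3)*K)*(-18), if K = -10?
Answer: -120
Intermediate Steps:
I(M) = (-5 + M)/M (I(M) = (M - 5)/M = (-5 + M)/M)
(I(3)*K)*(-18) = (((-5 + 3)/3)*(-10))*(-18) = (((1/3)*(-2))*(-10))*(-18) = -2/3*(-10)*(-18) = (20/3)*(-18) = -120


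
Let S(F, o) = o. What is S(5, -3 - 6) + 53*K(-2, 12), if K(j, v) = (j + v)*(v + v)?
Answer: 12711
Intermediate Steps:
K(j, v) = 2*v*(j + v) (K(j, v) = (j + v)*(2*v) = 2*v*(j + v))
S(5, -3 - 6) + 53*K(-2, 12) = (-3 - 6) + 53*(2*12*(-2 + 12)) = -9 + 53*(2*12*10) = -9 + 53*240 = -9 + 12720 = 12711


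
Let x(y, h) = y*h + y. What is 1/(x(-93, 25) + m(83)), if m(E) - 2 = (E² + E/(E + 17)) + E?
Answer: 100/455683 ≈ 0.00021945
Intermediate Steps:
m(E) = 2 + E + E² + E/(17 + E) (m(E) = 2 + ((E² + E/(E + 17)) + E) = 2 + ((E² + E/(17 + E)) + E) = 2 + (E + E² + E/(17 + E)) = 2 + E + E² + E/(17 + E))
x(y, h) = y + h*y (x(y, h) = h*y + y = y + h*y)
1/(x(-93, 25) + m(83)) = 1/(-93*(1 + 25) + (34 + 83³ + 18*83² + 20*83)/(17 + 83)) = 1/(-93*26 + (34 + 571787 + 18*6889 + 1660)/100) = 1/(-2418 + (34 + 571787 + 124002 + 1660)/100) = 1/(-2418 + (1/100)*697483) = 1/(-2418 + 697483/100) = 1/(455683/100) = 100/455683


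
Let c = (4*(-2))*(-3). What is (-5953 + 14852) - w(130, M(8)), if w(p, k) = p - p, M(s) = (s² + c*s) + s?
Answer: 8899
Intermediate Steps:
c = 24 (c = -8*(-3) = 24)
M(s) = s² + 25*s (M(s) = (s² + 24*s) + s = s² + 25*s)
w(p, k) = 0
(-5953 + 14852) - w(130, M(8)) = (-5953 + 14852) - 1*0 = 8899 + 0 = 8899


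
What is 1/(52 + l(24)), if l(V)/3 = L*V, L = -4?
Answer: -1/236 ≈ -0.0042373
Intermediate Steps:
l(V) = -12*V (l(V) = 3*(-4*V) = -12*V)
1/(52 + l(24)) = 1/(52 - 12*24) = 1/(52 - 288) = 1/(-236) = -1/236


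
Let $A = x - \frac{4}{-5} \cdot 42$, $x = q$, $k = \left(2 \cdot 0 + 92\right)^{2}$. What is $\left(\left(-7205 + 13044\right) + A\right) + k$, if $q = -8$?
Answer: $\frac{70171}{5} \approx 14034.0$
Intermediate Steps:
$k = 8464$ ($k = \left(0 + 92\right)^{2} = 92^{2} = 8464$)
$x = -8$
$A = - \frac{1344}{5}$ ($A = - 8 - \frac{4}{-5} \cdot 42 = - 8 \left(-4\right) \left(- \frac{1}{5}\right) 42 = - 8 \cdot \frac{4}{5} \cdot 42 = \left(-8\right) \frac{168}{5} = - \frac{1344}{5} \approx -268.8$)
$\left(\left(-7205 + 13044\right) + A\right) + k = \left(\left(-7205 + 13044\right) - \frac{1344}{5}\right) + 8464 = \left(5839 - \frac{1344}{5}\right) + 8464 = \frac{27851}{5} + 8464 = \frac{70171}{5}$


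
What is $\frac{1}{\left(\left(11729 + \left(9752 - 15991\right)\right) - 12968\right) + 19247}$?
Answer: $\frac{1}{11769} \approx 8.4969 \cdot 10^{-5}$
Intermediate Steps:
$\frac{1}{\left(\left(11729 + \left(9752 - 15991\right)\right) - 12968\right) + 19247} = \frac{1}{\left(\left(11729 - 6239\right) - 12968\right) + 19247} = \frac{1}{\left(5490 - 12968\right) + 19247} = \frac{1}{-7478 + 19247} = \frac{1}{11769}$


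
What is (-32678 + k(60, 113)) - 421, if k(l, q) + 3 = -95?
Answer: -33197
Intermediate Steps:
k(l, q) = -98 (k(l, q) = -3 - 95 = -98)
(-32678 + k(60, 113)) - 421 = (-32678 - 98) - 421 = -32776 - 421 = -33197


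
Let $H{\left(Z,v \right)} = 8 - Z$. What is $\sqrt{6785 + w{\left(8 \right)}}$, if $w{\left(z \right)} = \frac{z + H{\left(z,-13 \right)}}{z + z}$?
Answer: $\frac{\sqrt{27142}}{2} \approx 82.374$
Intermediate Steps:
$w{\left(z \right)} = \frac{4}{z}$ ($w{\left(z \right)} = \frac{z - \left(-8 + z\right)}{z + z} = \frac{8}{2 z} = 8 \frac{1}{2 z} = \frac{4}{z}$)
$\sqrt{6785 + w{\left(8 \right)}} = \sqrt{6785 + \frac{4}{8}} = \sqrt{6785 + 4 \cdot \frac{1}{8}} = \sqrt{6785 + \frac{1}{2}} = \sqrt{\frac{13571}{2}} = \frac{\sqrt{27142}}{2}$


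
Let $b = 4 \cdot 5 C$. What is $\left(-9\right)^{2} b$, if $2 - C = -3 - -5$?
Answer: $0$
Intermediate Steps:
$C = 0$ ($C = 2 - \left(-3 - -5\right) = 2 - \left(-3 + 5\right) = 2 - 2 = 0$)
$b = 0$ ($b = 4 \cdot 5 \cdot 0 = 20 \cdot 0 = 0$)
$\left(-9\right)^{2} b = \left(-9\right)^{2} \cdot 0 = 81 \cdot 0 = 0$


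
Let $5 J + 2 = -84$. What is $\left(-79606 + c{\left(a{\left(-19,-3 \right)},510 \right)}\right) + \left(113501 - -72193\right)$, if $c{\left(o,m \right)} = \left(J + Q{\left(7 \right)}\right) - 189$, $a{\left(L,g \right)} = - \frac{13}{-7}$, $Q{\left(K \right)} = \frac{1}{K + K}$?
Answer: $\frac{7411731}{70} \approx 1.0588 \cdot 10^{5}$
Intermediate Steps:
$J = - \frac{86}{5}$ ($J = - \frac{2}{5} + \frac{1}{5} \left(-84\right) = - \frac{2}{5} - \frac{84}{5} = - \frac{86}{5} \approx -17.2$)
$Q{\left(K \right)} = \frac{1}{2 K}$
$a{\left(L,g \right)} = \frac{13}{7}$ ($a{\left(L,g \right)} = \left(-13\right) \left(- \frac{1}{7}\right) = \frac{13}{7}$)
$c{\left(o,m \right)} = - \frac{14429}{70}$ ($c{\left(o,m \right)} = \left(- \frac{86}{5} + \frac{1}{2 \cdot 7}\right) - 189 = \left(- \frac{86}{5} + \frac{1}{2} \cdot \frac{1}{7}\right) - 189 = \left(- \frac{86}{5} + \frac{1}{14}\right) - 189 = - \frac{1199}{70} - 189 = - \frac{14429}{70}$)
$\left(-79606 + c{\left(a{\left(-19,-3 \right)},510 \right)}\right) + \left(113501 - -72193\right) = \left(-79606 - \frac{14429}{70}\right) + \left(113501 - -72193\right) = - \frac{5586849}{70} + \left(113501 + 72193\right) = - \frac{5586849}{70} + 185694 = \frac{7411731}{70}$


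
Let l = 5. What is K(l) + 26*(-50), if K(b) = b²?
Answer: -1275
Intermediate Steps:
K(l) + 26*(-50) = 5² + 26*(-50) = 25 - 1300 = -1275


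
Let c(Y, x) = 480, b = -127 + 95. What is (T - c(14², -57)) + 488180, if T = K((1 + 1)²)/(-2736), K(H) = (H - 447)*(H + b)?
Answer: 333583699/684 ≈ 4.8770e+5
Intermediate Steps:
b = -32
K(H) = (-447 + H)*(-32 + H) (K(H) = (H - 447)*(H - 32) = (-447 + H)*(-32 + H))
T = -3101/684 (T = (14304 + ((1 + 1)²)² - 479*(1 + 1)²)/(-2736) = (14304 + (2²)² - 479*2²)*(-1/2736) = (14304 + 4² - 479*4)*(-1/2736) = (14304 + 16 - 1916)*(-1/2736) = 12404*(-1/2736) = -3101/684 ≈ -4.5336)
(T - c(14², -57)) + 488180 = (-3101/684 - 1*480) + 488180 = (-3101/684 - 480) + 488180 = -331421/684 + 488180 = 333583699/684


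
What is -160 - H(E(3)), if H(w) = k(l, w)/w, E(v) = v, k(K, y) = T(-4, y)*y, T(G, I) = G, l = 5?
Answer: -156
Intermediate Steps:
k(K, y) = -4*y
H(w) = -4 (H(w) = (-4*w)/w = -4)
-160 - H(E(3)) = -160 - 1*(-4) = -160 + 4 = -156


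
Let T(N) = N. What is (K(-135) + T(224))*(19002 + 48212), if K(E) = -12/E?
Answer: 677785976/45 ≈ 1.5062e+7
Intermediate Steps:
(K(-135) + T(224))*(19002 + 48212) = (-12/(-135) + 224)*(19002 + 48212) = (-12*(-1/135) + 224)*67214 = (4/45 + 224)*67214 = (10084/45)*67214 = 677785976/45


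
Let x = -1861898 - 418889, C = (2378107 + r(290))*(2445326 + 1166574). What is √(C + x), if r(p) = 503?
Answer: √8591299178213 ≈ 2.9311e+6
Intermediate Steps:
C = 8591301459000 (C = (2378107 + 503)*(2445326 + 1166574) = 2378610*3611900 = 8591301459000)
x = -2280787
√(C + x) = √(8591301459000 - 2280787) = √8591299178213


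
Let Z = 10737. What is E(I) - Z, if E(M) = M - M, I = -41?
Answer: -10737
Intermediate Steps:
E(M) = 0
E(I) - Z = 0 - 1*10737 = 0 - 10737 = -10737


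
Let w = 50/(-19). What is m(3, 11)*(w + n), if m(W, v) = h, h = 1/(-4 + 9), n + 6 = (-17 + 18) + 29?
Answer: 406/95 ≈ 4.2737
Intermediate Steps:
n = 24 (n = -6 + ((-17 + 18) + 29) = -6 + (1 + 29) = -6 + 30 = 24)
h = 1/5 ≈ 0.20000
m(W, v) = 1/5
w = -50/19 (w = 50*(-1/19) = -50/19 ≈ -2.6316)
m(3, 11)*(w + n) = (-50/19 + 24)/5 = (1/5)*(406/19) = 406/95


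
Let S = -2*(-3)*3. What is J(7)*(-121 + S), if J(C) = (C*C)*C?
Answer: -35329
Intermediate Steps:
J(C) = C³ (J(C) = C²*C = C³)
S = 18 (S = 6*3 = 18)
J(7)*(-121 + S) = 7³*(-121 + 18) = 343*(-103) = -35329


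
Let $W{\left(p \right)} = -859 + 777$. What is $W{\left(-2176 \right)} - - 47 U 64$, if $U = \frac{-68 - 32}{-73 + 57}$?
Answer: $18718$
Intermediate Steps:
$U = \frac{25}{4}$ ($U = - \frac{100}{-16} = \left(-100\right) \left(- \frac{1}{16}\right) = \frac{25}{4} \approx 6.25$)
$W{\left(p \right)} = -82$
$W{\left(-2176 \right)} - - 47 U 64 = -82 - \left(-47\right) \frac{25}{4} \cdot 64 = -82 - \left(- \frac{1175}{4}\right) 64 = -82 - -18800 = -82 + 18800 = 18718$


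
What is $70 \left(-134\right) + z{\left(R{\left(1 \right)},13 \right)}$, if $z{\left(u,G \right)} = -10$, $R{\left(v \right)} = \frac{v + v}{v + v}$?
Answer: $-9390$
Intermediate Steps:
$R{\left(v \right)} = 1$ ($R{\left(v \right)} = \frac{2 v}{2 v} = 2 v \frac{1}{2 v} = 1$)
$70 \left(-134\right) + z{\left(R{\left(1 \right)},13 \right)} = 70 \left(-134\right) - 10 = -9380 - 10 = -9390$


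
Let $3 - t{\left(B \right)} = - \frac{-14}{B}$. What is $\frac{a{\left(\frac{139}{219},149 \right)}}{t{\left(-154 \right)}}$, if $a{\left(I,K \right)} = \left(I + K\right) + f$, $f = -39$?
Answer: $\frac{266519}{7446} \approx 35.794$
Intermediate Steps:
$a{\left(I,K \right)} = -39 + I + K$ ($a{\left(I,K \right)} = \left(I + K\right) - 39 = -39 + I + K$)
$t{\left(B \right)} = 3 - \frac{14}{B}$ ($t{\left(B \right)} = 3 - - \frac{-14}{B} = 3 - \frac{14}{B}$)
$\frac{a{\left(\frac{139}{219},149 \right)}}{t{\left(-154 \right)}} = \frac{-39 + \frac{139}{219} + 149}{3 - \frac{14}{-154}} = \frac{-39 + 139 \cdot \frac{1}{219} + 149}{3 - - \frac{1}{11}} = \frac{-39 + \frac{139}{219} + 149}{3 + \frac{1}{11}} = \frac{24229}{219 \cdot \frac{34}{11}} = \frac{24229}{219} \cdot \frac{11}{34} = \frac{266519}{7446}$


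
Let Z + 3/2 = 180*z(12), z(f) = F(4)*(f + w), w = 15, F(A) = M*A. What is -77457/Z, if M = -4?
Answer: 51638/51841 ≈ 0.99608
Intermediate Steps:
F(A) = -4*A
z(f) = -240 - 16*f (z(f) = (-4*4)*(f + 15) = -16*(15 + f) = -240 - 16*f)
Z = -155523/2 (Z = -3/2 + 180*(-240 - 16*12) = -3/2 + 180*(-240 - 192) = -3/2 + 180*(-432) = -3/2 - 77760 = -155523/2 ≈ -77762.)
-77457/Z = -77457/(-155523/2) = -77457*(-2/155523) = 51638/51841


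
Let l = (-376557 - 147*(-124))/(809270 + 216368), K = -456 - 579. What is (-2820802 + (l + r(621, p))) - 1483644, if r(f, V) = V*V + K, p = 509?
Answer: -4150141961529/1025638 ≈ -4.0464e+6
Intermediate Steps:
K = -1035
r(f, V) = -1035 + V**2 (r(f, V) = V*V - 1035 = V**2 - 1035 = -1035 + V**2)
l = -358329/1025638 (l = (-376557 + 18228)/1025638 = -358329*1/1025638 = -358329/1025638 ≈ -0.34937)
(-2820802 + (l + r(621, p))) - 1483644 = (-2820802 + (-358329/1025638 + (-1035 + 509**2))) - 1483644 = (-2820802 + (-358329/1025638 + (-1035 + 259081))) - 1483644 = (-2820802 + (-358329/1025638 + 258046)) - 1483644 = (-2820802 + 264661425019/1025638) - 1483644 = -2628460296657/1025638 - 1483644 = -4150141961529/1025638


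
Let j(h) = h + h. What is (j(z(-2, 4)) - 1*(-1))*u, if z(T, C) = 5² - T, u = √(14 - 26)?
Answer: 110*I*√3 ≈ 190.53*I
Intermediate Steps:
u = 2*I*√3 (u = √(-12) = 2*I*√3 ≈ 3.4641*I)
z(T, C) = 25 - T
j(h) = 2*h
(j(z(-2, 4)) - 1*(-1))*u = (2*(25 - 1*(-2)) - 1*(-1))*(2*I*√3) = (2*(25 + 2) + 1)*(2*I*√3) = (2*27 + 1)*(2*I*√3) = (54 + 1)*(2*I*√3) = 55*(2*I*√3) = 110*I*√3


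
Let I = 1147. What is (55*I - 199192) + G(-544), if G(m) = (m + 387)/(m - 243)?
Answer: -107116052/787 ≈ -1.3611e+5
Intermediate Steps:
G(m) = (387 + m)/(-243 + m)
(55*I - 199192) + G(-544) = (55*1147 - 199192) + (387 - 544)/(-243 - 544) = (63085 - 199192) - 157/(-787) = -136107 - 1/787*(-157) = -136107 + 157/787 = -107116052/787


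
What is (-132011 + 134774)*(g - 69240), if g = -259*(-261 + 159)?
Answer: -118317186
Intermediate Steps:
g = 26418 (g = -259*(-102) = 26418)
(-132011 + 134774)*(g - 69240) = (-132011 + 134774)*(26418 - 69240) = 2763*(-42822) = -118317186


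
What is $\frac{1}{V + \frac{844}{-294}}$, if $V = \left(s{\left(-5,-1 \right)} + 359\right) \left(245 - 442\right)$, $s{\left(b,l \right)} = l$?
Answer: $- \frac{147}{10367744} \approx -1.4179 \cdot 10^{-5}$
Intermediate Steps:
$V = -70526$ ($V = \left(-1 + 359\right) \left(245 - 442\right) = 358 \left(-197\right) = -70526$)
$\frac{1}{V + \frac{844}{-294}} = \frac{1}{-70526 + \frac{844}{-294}} = \frac{1}{-70526 + 844 \left(- \frac{1}{294}\right)} = \frac{1}{-70526 - \frac{422}{147}} = \frac{1}{- \frac{10367744}{147}} = - \frac{147}{10367744}$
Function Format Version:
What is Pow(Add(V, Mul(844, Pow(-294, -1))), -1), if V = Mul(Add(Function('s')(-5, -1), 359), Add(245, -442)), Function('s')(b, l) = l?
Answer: Rational(-147, 10367744) ≈ -1.4179e-5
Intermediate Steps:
V = -70526 (V = Mul(Add(-1, 359), Add(245, -442)) = Mul(358, -197) = -70526)
Pow(Add(V, Mul(844, Pow(-294, -1))), -1) = Pow(Add(-70526, Mul(844, Pow(-294, -1))), -1) = Pow(Add(-70526, Mul(844, Rational(-1, 294))), -1) = Pow(Add(-70526, Rational(-422, 147)), -1) = Pow(Rational(-10367744, 147), -1) = Rational(-147, 10367744)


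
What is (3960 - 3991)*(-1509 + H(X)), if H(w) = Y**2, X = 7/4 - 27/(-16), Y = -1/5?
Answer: 1169444/25 ≈ 46778.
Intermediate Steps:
Y = -1/5 (Y = -1*1/5 = -1/5 ≈ -0.20000)
X = 55/16 (X = 7*(1/4) - 27*(-1/16) = 7/4 + 27/16 = 55/16 ≈ 3.4375)
H(w) = 1/25 (H(w) = (-1/5)**2 = 1/25)
(3960 - 3991)*(-1509 + H(X)) = (3960 - 3991)*(-1509 + 1/25) = -31*(-37724/25) = 1169444/25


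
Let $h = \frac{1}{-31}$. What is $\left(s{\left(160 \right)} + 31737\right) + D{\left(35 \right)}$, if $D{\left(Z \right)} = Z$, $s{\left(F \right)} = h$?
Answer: $\frac{984931}{31} \approx 31772.0$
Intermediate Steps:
$h = - \frac{1}{31} \approx -0.032258$
$s{\left(F \right)} = - \frac{1}{31}$
$\left(s{\left(160 \right)} + 31737\right) + D{\left(35 \right)} = \left(- \frac{1}{31} + 31737\right) + 35 = \frac{983846}{31} + 35 = \frac{984931}{31}$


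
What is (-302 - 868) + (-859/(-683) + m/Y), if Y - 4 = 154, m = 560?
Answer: -62870589/53957 ≈ -1165.2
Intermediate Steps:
Y = 158 (Y = 4 + 154 = 158)
(-302 - 868) + (-859/(-683) + m/Y) = (-302 - 868) + (-859/(-683) + 560/158) = -1170 + (-859*(-1/683) + 560*(1/158)) = -1170 + (859/683 + 280/79) = -1170 + 259101/53957 = -62870589/53957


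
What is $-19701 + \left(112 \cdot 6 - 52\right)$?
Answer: $-19081$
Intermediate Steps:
$-19701 + \left(112 \cdot 6 - 52\right) = -19701 + \left(672 - 52\right) = -19701 + 620 = -19081$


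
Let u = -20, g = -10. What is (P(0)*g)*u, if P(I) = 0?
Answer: 0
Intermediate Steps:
(P(0)*g)*u = (0*(-10))*(-20) = 0*(-20) = 0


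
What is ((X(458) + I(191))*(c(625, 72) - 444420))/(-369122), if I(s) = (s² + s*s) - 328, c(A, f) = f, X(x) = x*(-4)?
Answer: 15730363548/184561 ≈ 85231.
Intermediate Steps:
X(x) = -4*x
I(s) = -328 + 2*s² (I(s) = (s² + s²) - 328 = 2*s² - 328 = -328 + 2*s²)
((X(458) + I(191))*(c(625, 72) - 444420))/(-369122) = ((-4*458 + (-328 + 2*191²))*(72 - 444420))/(-369122) = ((-1832 + (-328 + 2*36481))*(-444348))*(-1/369122) = ((-1832 + (-328 + 72962))*(-444348))*(-1/369122) = ((-1832 + 72634)*(-444348))*(-1/369122) = (70802*(-444348))*(-1/369122) = -31460727096*(-1/369122) = 15730363548/184561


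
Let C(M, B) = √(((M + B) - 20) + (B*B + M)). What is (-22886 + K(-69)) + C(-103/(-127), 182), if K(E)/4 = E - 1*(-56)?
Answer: -22938 + 2*√134224014/127 ≈ -22756.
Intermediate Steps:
K(E) = 224 + 4*E (K(E) = 4*(E - 1*(-56)) = 4*(E + 56) = 4*(56 + E) = 224 + 4*E)
C(M, B) = √(-20 + B + B² + 2*M) (C(M, B) = √(((B + M) - 20) + (B² + M)) = √((-20 + B + M) + (M + B²)) = √(-20 + B + B² + 2*M))
(-22886 + K(-69)) + C(-103/(-127), 182) = (-22886 + (224 + 4*(-69))) + √(-20 + 182 + 182² + 2*(-103/(-127))) = (-22886 + (224 - 276)) + √(-20 + 182 + 33124 + 2*(-103*(-1/127))) = (-22886 - 52) + √(-20 + 182 + 33124 + 2*(103/127)) = -22938 + √(-20 + 182 + 33124 + 206/127) = -22938 + √(4227528/127) = -22938 + 2*√134224014/127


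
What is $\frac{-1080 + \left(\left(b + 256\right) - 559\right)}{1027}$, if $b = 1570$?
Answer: $\frac{187}{1027} \approx 0.18208$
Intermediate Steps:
$\frac{-1080 + \left(\left(b + 256\right) - 559\right)}{1027} = \frac{-1080 + \left(\left(1570 + 256\right) - 559\right)}{1027} = \left(-1080 + \left(1826 - 559\right)\right) \frac{1}{1027} = \left(-1080 + 1267\right) \frac{1}{1027} = 187 \cdot \frac{1}{1027} = \frac{187}{1027}$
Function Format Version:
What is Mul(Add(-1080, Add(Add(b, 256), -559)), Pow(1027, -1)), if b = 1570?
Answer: Rational(187, 1027) ≈ 0.18208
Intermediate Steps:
Mul(Add(-1080, Add(Add(b, 256), -559)), Pow(1027, -1)) = Mul(Add(-1080, Add(Add(1570, 256), -559)), Pow(1027, -1)) = Mul(Add(-1080, Add(1826, -559)), Rational(1, 1027)) = Mul(Add(-1080, 1267), Rational(1, 1027)) = Mul(187, Rational(1, 1027)) = Rational(187, 1027)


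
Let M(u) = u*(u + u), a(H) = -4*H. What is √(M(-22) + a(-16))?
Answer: 2*√258 ≈ 32.125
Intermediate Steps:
M(u) = 2*u² (M(u) = u*(2*u) = 2*u²)
√(M(-22) + a(-16)) = √(2*(-22)² - 4*(-16)) = √(2*484 + 64) = √(968 + 64) = √1032 = 2*√258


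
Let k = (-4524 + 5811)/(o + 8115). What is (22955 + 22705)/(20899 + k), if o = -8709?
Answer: 273960/125381 ≈ 2.1850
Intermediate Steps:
k = -13/6 (k = (-4524 + 5811)/(-8709 + 8115) = 1287/(-594) = 1287*(-1/594) = -13/6 ≈ -2.1667)
(22955 + 22705)/(20899 + k) = (22955 + 22705)/(20899 - 13/6) = 45660/(125381/6) = 45660*(6/125381) = 273960/125381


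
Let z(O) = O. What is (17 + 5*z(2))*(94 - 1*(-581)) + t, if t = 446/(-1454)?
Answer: 13249352/727 ≈ 18225.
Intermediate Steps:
t = -223/727 (t = 446*(-1/1454) = -223/727 ≈ -0.30674)
(17 + 5*z(2))*(94 - 1*(-581)) + t = (17 + 5*2)*(94 - 1*(-581)) - 223/727 = (17 + 10)*(94 + 581) - 223/727 = 27*675 - 223/727 = 18225 - 223/727 = 13249352/727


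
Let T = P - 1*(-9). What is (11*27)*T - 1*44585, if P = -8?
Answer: -44288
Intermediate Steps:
T = 1 (T = -8 - 1*(-9) = -8 + 9 = 1)
(11*27)*T - 1*44585 = (11*27)*1 - 1*44585 = 297*1 - 44585 = 297 - 44585 = -44288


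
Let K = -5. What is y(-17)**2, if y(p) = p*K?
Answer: 7225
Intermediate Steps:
y(p) = -5*p (y(p) = p*(-5) = -5*p)
y(-17)**2 = (-5*(-17))**2 = 85**2 = 7225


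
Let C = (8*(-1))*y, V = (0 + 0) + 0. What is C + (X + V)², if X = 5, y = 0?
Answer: 25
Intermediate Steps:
V = 0 (V = 0 + 0 = 0)
C = 0 (C = (8*(-1))*0 = -8*0 = 0)
C + (X + V)² = 0 + (5 + 0)² = 0 + 5² = 0 + 25 = 25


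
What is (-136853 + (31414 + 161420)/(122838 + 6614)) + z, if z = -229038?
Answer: -23682564449/64726 ≈ -3.6589e+5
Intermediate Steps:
(-136853 + (31414 + 161420)/(122838 + 6614)) + z = (-136853 + (31414 + 161420)/(122838 + 6614)) - 229038 = (-136853 + 192834/129452) - 229038 = (-136853 + 192834*(1/129452)) - 229038 = (-136853 + 96417/64726) - 229038 = -8857850861/64726 - 229038 = -23682564449/64726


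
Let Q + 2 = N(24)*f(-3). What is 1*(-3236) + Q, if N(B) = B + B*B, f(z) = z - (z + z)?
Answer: -1438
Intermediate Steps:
f(z) = -z (f(z) = z - 2*z = -z)
N(B) = B + B²
Q = 1798 (Q = -2 + (24*(1 + 24))*(-1*(-3)) = -2 + (24*25)*3 = -2 + 600*3 = -2 + 1800 = 1798)
1*(-3236) + Q = 1*(-3236) + 1798 = -3236 + 1798 = -1438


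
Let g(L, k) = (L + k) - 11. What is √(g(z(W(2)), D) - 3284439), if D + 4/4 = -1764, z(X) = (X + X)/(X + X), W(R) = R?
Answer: I*√3286214 ≈ 1812.8*I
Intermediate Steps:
z(X) = 1 (z(X) = (2*X)/((2*X)) = (2*X)*(1/(2*X)) = 1)
D = -1765 (D = -1 - 1764 = -1765)
g(L, k) = -11 + L + k
√(g(z(W(2)), D) - 3284439) = √((-11 + 1 - 1765) - 3284439) = √(-1775 - 3284439) = √(-3286214) = I*√3286214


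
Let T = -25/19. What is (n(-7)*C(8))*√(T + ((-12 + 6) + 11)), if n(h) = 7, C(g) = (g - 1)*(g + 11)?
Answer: 49*√1330 ≈ 1787.0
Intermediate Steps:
C(g) = (-1 + g)*(11 + g)
T = -25/19 (T = -25*1/19 = -25/19 ≈ -1.3158)
(n(-7)*C(8))*√(T + ((-12 + 6) + 11)) = (7*(-11 + 8² + 10*8))*√(-25/19 + ((-12 + 6) + 11)) = (7*(-11 + 64 + 80))*√(-25/19 + (-6 + 11)) = (7*133)*√(-25/19 + 5) = 931*√(70/19) = 931*(√1330/19) = 49*√1330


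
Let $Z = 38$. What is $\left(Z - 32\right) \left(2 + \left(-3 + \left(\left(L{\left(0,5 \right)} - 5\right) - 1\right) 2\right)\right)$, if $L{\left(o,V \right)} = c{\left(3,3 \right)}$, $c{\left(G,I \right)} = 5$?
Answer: $-18$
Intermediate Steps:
$L{\left(o,V \right)} = 5$
$\left(Z - 32\right) \left(2 + \left(-3 + \left(\left(L{\left(0,5 \right)} - 5\right) - 1\right) 2\right)\right) = \left(38 - 32\right) \left(2 - \left(3 - \left(\left(5 - 5\right) - 1\right) 2\right)\right) = 6 \left(2 - \left(3 - \left(0 - 1\right) 2\right)\right) = 6 \left(2 - 5\right) = 6 \left(-3\right) = -18$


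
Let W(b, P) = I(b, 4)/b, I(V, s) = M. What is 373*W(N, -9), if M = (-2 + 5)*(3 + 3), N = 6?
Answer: 1119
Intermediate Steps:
M = 18 (M = 3*6 = 18)
I(V, s) = 18
W(b, P) = 18/b
373*W(N, -9) = 373*(18/6) = 373*(18*(1/6)) = 373*3 = 1119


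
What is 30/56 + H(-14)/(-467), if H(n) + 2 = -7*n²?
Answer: 45477/13076 ≈ 3.4779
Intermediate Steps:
H(n) = -2 - 7*n²
30/56 + H(-14)/(-467) = 30/56 + (-2 - 7*(-14)²)/(-467) = 30*(1/56) + (-2 - 7*196)*(-1/467) = 15/28 + (-2 - 1372)*(-1/467) = 15/28 - 1374*(-1/467) = 15/28 + 1374/467 = 45477/13076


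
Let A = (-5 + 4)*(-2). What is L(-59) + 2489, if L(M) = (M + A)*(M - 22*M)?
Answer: -68134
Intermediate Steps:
A = 2 (A = -1*(-2) = 2)
L(M) = -21*M*(2 + M) (L(M) = (M + 2)*(M - 22*M) = (2 + M)*(-21*M) = -21*M*(2 + M))
L(-59) + 2489 = -21*(-59)*(2 - 59) + 2489 = -21*(-59)*(-57) + 2489 = -70623 + 2489 = -68134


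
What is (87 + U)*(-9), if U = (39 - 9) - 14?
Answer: -927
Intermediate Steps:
U = 16 (U = 30 - 14 = 16)
(87 + U)*(-9) = (87 + 16)*(-9) = 103*(-9) = -927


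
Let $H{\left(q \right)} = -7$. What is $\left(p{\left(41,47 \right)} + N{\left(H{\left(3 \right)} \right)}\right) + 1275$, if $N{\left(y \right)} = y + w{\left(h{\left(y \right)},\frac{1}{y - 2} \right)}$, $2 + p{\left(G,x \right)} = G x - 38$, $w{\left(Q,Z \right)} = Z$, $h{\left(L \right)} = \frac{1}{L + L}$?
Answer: $\frac{28394}{9} \approx 3154.9$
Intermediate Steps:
$h{\left(L \right)} = \frac{1}{2 L}$
$p{\left(G,x \right)} = -40 + G x$ ($p{\left(G,x \right)} = -2 + \left(G x - 38\right) = -2 + \left(-38 + G x\right) = -40 + G x$)
$N{\left(y \right)} = y + \frac{1}{-2 + y}$ ($N{\left(y \right)} = y + \frac{1}{y - 2} = y + \frac{1}{-2 + y}$)
$\left(p{\left(41,47 \right)} + N{\left(H{\left(3 \right)} \right)}\right) + 1275 = \left(\left(-40 + 41 \cdot 47\right) + \frac{1 - 7 \left(-2 - 7\right)}{-2 - 7}\right) + 1275 = \left(\left(-40 + 1927\right) + \frac{1 - -63}{-9}\right) + 1275 = \left(1887 - \frac{1 + 63}{9}\right) + 1275 = \left(1887 - \frac{64}{9}\right) + 1275 = \frac{16919}{9} + 1275 = \frac{28394}{9}$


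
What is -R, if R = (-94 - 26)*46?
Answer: 5520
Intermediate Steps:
R = -5520 (R = -120*46 = -5520)
-R = -1*(-5520) = 5520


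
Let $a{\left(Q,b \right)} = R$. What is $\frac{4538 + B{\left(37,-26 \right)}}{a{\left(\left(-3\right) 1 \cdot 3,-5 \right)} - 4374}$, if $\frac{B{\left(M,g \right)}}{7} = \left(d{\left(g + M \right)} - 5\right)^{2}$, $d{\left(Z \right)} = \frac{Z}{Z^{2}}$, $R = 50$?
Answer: $- \frac{284755}{261602} \approx -1.0885$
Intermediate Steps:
$a{\left(Q,b \right)} = 50$
$d{\left(Z \right)} = \frac{1}{Z}$ ($d{\left(Z \right)} = \frac{Z}{Z^{2}} = \frac{1}{Z}$)
$B{\left(M,g \right)} = 7 \left(-5 + \frac{1}{M + g}\right)^{2}$ ($B{\left(M,g \right)} = 7 \left(\frac{1}{g + M} - 5\right)^{2} = 7 \left(\frac{1}{M + g} - 5\right)^{2} = 7 \left(-5 + \frac{1}{M + g}\right)^{2}$)
$\frac{4538 + B{\left(37,-26 \right)}}{a{\left(\left(-3\right) 1 \cdot 3,-5 \right)} - 4374} = \frac{4538 + 7 \left(5 - \frac{1}{37 - 26}\right)^{2}}{50 - 4374} = \frac{4538 + 7 \left(5 - \frac{1}{11}\right)^{2}}{-4324} = \left(4538 + 7 \left(5 - \frac{1}{11}\right)^{2}\right) \left(- \frac{1}{4324}\right) = \left(4538 + 7 \left(\frac{54}{11}\right)^{2}\right) \left(- \frac{1}{4324}\right) = \left(4538 + 7 \cdot \frac{2916}{121}\right) \left(- \frac{1}{4324}\right) = \left(4538 + \frac{20412}{121}\right) \left(- \frac{1}{4324}\right) = \frac{569510}{121} \left(- \frac{1}{4324}\right) = - \frac{284755}{261602}$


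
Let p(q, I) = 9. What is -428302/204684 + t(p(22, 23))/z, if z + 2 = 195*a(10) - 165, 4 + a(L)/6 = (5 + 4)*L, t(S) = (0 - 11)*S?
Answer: -21522242261/10280560926 ≈ -2.0935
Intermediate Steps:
t(S) = -11*S
a(L) = -24 + 54*L (a(L) = -24 + 6*((5 + 4)*L) = -24 + 6*(9*L) = -24 + 54*L)
z = 100453 (z = -2 + (195*(-24 + 54*10) - 165) = -2 + (195*(-24 + 540) - 165) = -2 + (195*516 - 165) = -2 + (100620 - 165) = -2 + 100455 = 100453)
-428302/204684 + t(p(22, 23))/z = -428302/204684 - 11*9/100453 = -428302*1/204684 - 99*1/100453 = -214151/102342 - 99/100453 = -21522242261/10280560926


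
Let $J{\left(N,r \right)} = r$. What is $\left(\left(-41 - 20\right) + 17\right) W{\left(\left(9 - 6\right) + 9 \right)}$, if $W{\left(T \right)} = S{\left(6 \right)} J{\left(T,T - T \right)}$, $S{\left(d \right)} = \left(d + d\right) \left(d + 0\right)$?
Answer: $0$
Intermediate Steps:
$S{\left(d \right)} = 2 d^{2}$ ($S{\left(d \right)} = 2 d d = 2 d^{2}$)
$W{\left(T \right)} = 0$ ($W{\left(T \right)} = 2 \cdot 6^{2} \left(T - T\right) = 2 \cdot 36 \cdot 0 = 72 \cdot 0 = 0$)
$\left(\left(-41 - 20\right) + 17\right) W{\left(\left(9 - 6\right) + 9 \right)} = \left(\left(-41 - 20\right) + 17\right) 0 = \left(-61 + 17\right) 0 = \left(-44\right) 0 = 0$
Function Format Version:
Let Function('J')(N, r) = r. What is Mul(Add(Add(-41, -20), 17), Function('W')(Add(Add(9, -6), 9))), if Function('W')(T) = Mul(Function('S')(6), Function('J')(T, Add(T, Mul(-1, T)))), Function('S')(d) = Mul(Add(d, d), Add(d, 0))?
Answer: 0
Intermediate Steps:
Function('S')(d) = Mul(2, Pow(d, 2)) (Function('S')(d) = Mul(Mul(2, d), d) = Mul(2, Pow(d, 2)))
Function('W')(T) = 0 (Function('W')(T) = Mul(Mul(2, Pow(6, 2)), Add(T, Mul(-1, T))) = Mul(Mul(2, 36), 0) = Mul(72, 0) = 0)
Mul(Add(Add(-41, -20), 17), Function('W')(Add(Add(9, -6), 9))) = Mul(Add(Add(-41, -20), 17), 0) = Mul(Add(-61, 17), 0) = Mul(-44, 0) = 0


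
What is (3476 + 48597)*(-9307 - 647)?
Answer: -518334642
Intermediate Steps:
(3476 + 48597)*(-9307 - 647) = 52073*(-9954) = -518334642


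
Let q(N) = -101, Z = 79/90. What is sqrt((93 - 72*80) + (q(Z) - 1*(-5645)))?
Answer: I*sqrt(123) ≈ 11.091*I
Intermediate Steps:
Z = 79/90 (Z = 79*(1/90) = 79/90 ≈ 0.87778)
sqrt((93 - 72*80) + (q(Z) - 1*(-5645))) = sqrt((93 - 72*80) + (-101 - 1*(-5645))) = sqrt((93 - 5760) + (-101 + 5645)) = sqrt(-5667 + 5544) = sqrt(-123) = I*sqrt(123)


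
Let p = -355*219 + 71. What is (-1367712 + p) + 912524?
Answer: -532862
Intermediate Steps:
p = -77674 (p = -77745 + 71 = -77674)
(-1367712 + p) + 912524 = (-1367712 - 77674) + 912524 = -1445386 + 912524 = -532862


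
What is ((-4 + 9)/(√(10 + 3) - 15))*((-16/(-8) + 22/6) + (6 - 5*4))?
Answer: 625/212 + 125*√13/636 ≈ 3.6567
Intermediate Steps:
((-4 + 9)/(√(10 + 3) - 15))*((-16/(-8) + 22/6) + (6 - 5*4)) = (5/(√13 - 15))*((-16*(-⅛) + 22*(⅙)) + (6 - 20)) = (5/(-15 + √13))*((2 + 11/3) - 14) = (5/(-15 + √13))*(17/3 - 14) = (5/(-15 + √13))*(-25/3) = -125/(3*(-15 + √13))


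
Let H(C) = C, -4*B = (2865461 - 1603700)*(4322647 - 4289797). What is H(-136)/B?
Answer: 272/20724424425 ≈ 1.3125e-8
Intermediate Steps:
B = -20724424425/2 (B = -(2865461 - 1603700)*(4322647 - 4289797)/4 = -1261761*32850/4 = -¼*41448848850 = -20724424425/2 ≈ -1.0362e+10)
H(-136)/B = -136/(-20724424425/2) = -136*(-2/20724424425) = 272/20724424425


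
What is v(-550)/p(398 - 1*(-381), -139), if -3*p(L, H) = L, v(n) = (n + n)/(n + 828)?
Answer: 1650/108281 ≈ 0.015238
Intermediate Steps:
v(n) = 2*n/(828 + n) (v(n) = (2*n)/(828 + n) = 2*n/(828 + n))
p(L, H) = -L/3
v(-550)/p(398 - 1*(-381), -139) = (2*(-550)/(828 - 550))/((-(398 - 1*(-381))/3)) = (2*(-550)/278)/((-(398 + 381)/3)) = (2*(-550)*(1/278))/((-⅓*779)) = -550/(139*(-779/3)) = -550/139*(-3/779) = 1650/108281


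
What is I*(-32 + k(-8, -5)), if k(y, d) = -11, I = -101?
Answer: 4343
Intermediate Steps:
I*(-32 + k(-8, -5)) = -101*(-32 - 11) = -101*(-43) = 4343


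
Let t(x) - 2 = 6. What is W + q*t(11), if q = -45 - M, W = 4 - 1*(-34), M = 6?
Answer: -370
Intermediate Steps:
W = 38 (W = 4 + 34 = 38)
t(x) = 8 (t(x) = 2 + 6 = 8)
q = -51 (q = -45 - 1*6 = -45 - 6 = -51)
W + q*t(11) = 38 - 51*8 = 38 - 408 = -370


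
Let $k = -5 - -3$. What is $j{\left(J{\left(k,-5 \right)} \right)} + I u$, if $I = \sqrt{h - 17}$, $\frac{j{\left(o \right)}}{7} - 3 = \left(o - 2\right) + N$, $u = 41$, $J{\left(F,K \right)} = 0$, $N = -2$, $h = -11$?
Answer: $-7 + 82 i \sqrt{7} \approx -7.0 + 216.95 i$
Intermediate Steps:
$k = -2$ ($k = -5 + 3 = -2$)
$j{\left(o \right)} = -7 + 7 o$ ($j{\left(o \right)} = 21 + 7 \left(\left(o - 2\right) - 2\right) = 21 + 7 \left(\left(-2 + o\right) - 2\right) = 21 + 7 \left(-4 + o\right) = 21 + \left(-28 + 7 o\right) = -7 + 7 o$)
$I = 2 i \sqrt{7}$ ($I = \sqrt{-11 - 17} = \sqrt{-28} = 2 i \sqrt{7} \approx 5.2915 i$)
$j{\left(J{\left(k,-5 \right)} \right)} + I u = \left(-7 + 7 \cdot 0\right) + 2 i \sqrt{7} \cdot 41 = \left(-7 + 0\right) + 82 i \sqrt{7} = -7 + 82 i \sqrt{7}$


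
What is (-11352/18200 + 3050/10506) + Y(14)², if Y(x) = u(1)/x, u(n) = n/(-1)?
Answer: -109862471/334616100 ≈ -0.32832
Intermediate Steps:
u(n) = -n (u(n) = n*(-1) = -n)
Y(x) = -1/x (Y(x) = (-1*1)/x = -1/x)
(-11352/18200 + 3050/10506) + Y(14)² = (-11352/18200 + 3050/10506) + (-1/14)² = (-11352*1/18200 + 3050*(1/10506)) + (-1*1/14)² = (-1419/2275 + 1525/5253) + (-1/14)² = -3984632/11950575 + 1/196 = -109862471/334616100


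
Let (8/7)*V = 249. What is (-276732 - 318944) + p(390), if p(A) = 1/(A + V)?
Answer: -2896772380/4863 ≈ -5.9568e+5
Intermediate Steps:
V = 1743/8 (V = (7/8)*249 = 1743/8 ≈ 217.88)
p(A) = 1/(1743/8 + A) (p(A) = 1/(A + 1743/8) = 1/(1743/8 + A))
(-276732 - 318944) + p(390) = (-276732 - 318944) + 8/(1743 + 8*390) = -595676 + 8/(1743 + 3120) = -595676 + 8/4863 = -2896772380/4863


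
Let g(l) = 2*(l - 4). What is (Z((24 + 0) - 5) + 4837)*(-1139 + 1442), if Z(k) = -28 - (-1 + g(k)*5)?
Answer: 1411980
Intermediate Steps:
g(l) = -8 + 2*l (g(l) = 2*(-4 + l) = -8 + 2*l)
Z(k) = 13 - 10*k (Z(k) = -28 - (-1 + (-8 + 2*k)*5) = -28 - (-1 + (-40 + 10*k)) = -28 - (-41 + 10*k) = -28 + (41 - 10*k) = 13 - 10*k)
(Z((24 + 0) - 5) + 4837)*(-1139 + 1442) = ((13 - 10*((24 + 0) - 5)) + 4837)*(-1139 + 1442) = ((13 - 10*(24 - 5)) + 4837)*303 = ((13 - 10*19) + 4837)*303 = ((13 - 190) + 4837)*303 = (-177 + 4837)*303 = 4660*303 = 1411980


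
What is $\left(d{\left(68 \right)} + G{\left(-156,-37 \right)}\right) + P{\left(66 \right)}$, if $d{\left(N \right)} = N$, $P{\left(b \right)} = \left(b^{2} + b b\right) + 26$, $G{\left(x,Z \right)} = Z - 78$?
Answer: $8691$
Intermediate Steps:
$G{\left(x,Z \right)} = -78 + Z$ ($G{\left(x,Z \right)} = Z - 78 = -78 + Z$)
$P{\left(b \right)} = 26 + 2 b^{2}$ ($P{\left(b \right)} = \left(b^{2} + b^{2}\right) + 26 = 2 b^{2} + 26 = 26 + 2 b^{2}$)
$\left(d{\left(68 \right)} + G{\left(-156,-37 \right)}\right) + P{\left(66 \right)} = \left(68 - 115\right) + \left(26 + 2 \cdot 66^{2}\right) = \left(68 - 115\right) + \left(26 + 2 \cdot 4356\right) = -47 + \left(26 + 8712\right) = -47 + 8738 = 8691$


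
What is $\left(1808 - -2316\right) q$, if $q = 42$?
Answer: $173208$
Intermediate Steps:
$\left(1808 - -2316\right) q = \left(1808 - -2316\right) 42 = \left(1808 + 2316\right) 42 = 4124 \cdot 42 = 173208$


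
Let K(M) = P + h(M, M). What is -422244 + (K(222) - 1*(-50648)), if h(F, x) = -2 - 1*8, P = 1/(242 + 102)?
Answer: -127832463/344 ≈ -3.7161e+5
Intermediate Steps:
P = 1/344 ≈ 0.0029070
h(F, x) = -10 (h(F, x) = -2 - 8 = -10)
K(M) = -3439/344 (K(M) = 1/344 - 10 = -3439/344)
-422244 + (K(222) - 1*(-50648)) = -422244 + (-3439/344 - 1*(-50648)) = -422244 + (-3439/344 + 50648) = -422244 + 17419473/344 = -127832463/344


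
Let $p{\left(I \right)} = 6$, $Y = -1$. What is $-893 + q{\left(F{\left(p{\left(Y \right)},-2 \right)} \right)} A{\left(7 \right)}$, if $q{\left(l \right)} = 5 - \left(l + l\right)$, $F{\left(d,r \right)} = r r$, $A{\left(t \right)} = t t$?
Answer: $-1040$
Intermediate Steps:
$A{\left(t \right)} = t^{2}$
$F{\left(d,r \right)} = r^{2}$
$q{\left(l \right)} = 5 - 2 l$
$-893 + q{\left(F{\left(p{\left(Y \right)},-2 \right)} \right)} A{\left(7 \right)} = -893 + \left(5 - 2 \left(-2\right)^{2}\right) 7^{2} = -893 + \left(5 - 8\right) 49 = -893 - 147 = -1040$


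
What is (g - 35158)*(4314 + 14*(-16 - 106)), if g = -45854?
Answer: -211117272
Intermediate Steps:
(g - 35158)*(4314 + 14*(-16 - 106)) = (-45854 - 35158)*(4314 + 14*(-16 - 106)) = -81012*(4314 + 14*(-122)) = -81012*(4314 - 1708) = -81012*2606 = -211117272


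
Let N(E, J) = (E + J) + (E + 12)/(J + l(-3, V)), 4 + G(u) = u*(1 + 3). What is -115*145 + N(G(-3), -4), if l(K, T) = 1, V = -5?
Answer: -50081/3 ≈ -16694.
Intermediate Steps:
G(u) = -4 + 4*u (G(u) = -4 + u*(1 + 3) = -4 + u*4 = -4 + 4*u)
N(E, J) = E + J + (12 + E)/(1 + J) (N(E, J) = (E + J) + (E + 12)/(J + 1) = (E + J) + (12 + E)/(1 + J) = E + J + (12 + E)/(1 + J))
-115*145 + N(G(-3), -4) = -115*145 + (12 - 4 + (-4)**2 + 2*(-4 + 4*(-3)) + (-4 + 4*(-3))*(-4))/(1 - 4) = -16675 + (12 - 4 + 16 + 2*(-4 - 12) + (-4 - 12)*(-4))/(-3) = -16675 - (12 - 4 + 16 + 2*(-16) - 16*(-4))/3 = -16675 - (12 - 4 + 16 - 32 + 64)/3 = -16675 - 1/3*56 = -16675 - 56/3 = -50081/3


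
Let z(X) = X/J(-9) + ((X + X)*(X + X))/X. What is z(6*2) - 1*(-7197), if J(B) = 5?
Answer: 36237/5 ≈ 7247.4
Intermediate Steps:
z(X) = 21*X/5 (z(X) = X/5 + ((X + X)*(X + X))/X = X*(⅕) + ((2*X)*(2*X))/X = X/5 + (4*X²)/X = X/5 + 4*X = 21*X/5)
z(6*2) - 1*(-7197) = 21*(6*2)/5 - 1*(-7197) = (21/5)*12 + 7197 = 252/5 + 7197 = 36237/5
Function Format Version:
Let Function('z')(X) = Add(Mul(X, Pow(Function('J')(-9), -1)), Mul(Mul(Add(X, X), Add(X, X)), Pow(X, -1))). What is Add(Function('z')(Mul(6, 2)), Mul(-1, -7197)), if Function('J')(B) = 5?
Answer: Rational(36237, 5) ≈ 7247.4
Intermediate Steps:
Function('z')(X) = Mul(Rational(21, 5), X) (Function('z')(X) = Add(Mul(X, Pow(5, -1)), Mul(Mul(Add(X, X), Add(X, X)), Pow(X, -1))) = Add(Mul(X, Rational(1, 5)), Mul(Mul(Mul(2, X), Mul(2, X)), Pow(X, -1))) = Add(Mul(Rational(1, 5), X), Mul(Mul(4, Pow(X, 2)), Pow(X, -1))) = Add(Mul(Rational(1, 5), X), Mul(4, X)) = Mul(Rational(21, 5), X))
Add(Function('z')(Mul(6, 2)), Mul(-1, -7197)) = Add(Mul(Rational(21, 5), Mul(6, 2)), Mul(-1, -7197)) = Add(Mul(Rational(21, 5), 12), 7197) = Add(Rational(252, 5), 7197) = Rational(36237, 5)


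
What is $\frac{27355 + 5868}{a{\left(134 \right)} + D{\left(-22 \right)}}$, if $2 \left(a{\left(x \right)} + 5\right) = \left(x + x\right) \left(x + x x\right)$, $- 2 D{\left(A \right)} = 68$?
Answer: $\frac{33223}{2424021} \approx 0.013706$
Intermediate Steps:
$D{\left(A \right)} = -34$ ($D{\left(A \right)} = \left(- \frac{1}{2}\right) 68 = -34$)
$a{\left(x \right)} = -5 + x \left(x + x^{2}\right)$ ($a{\left(x \right)} = -5 + \frac{\left(x + x\right) \left(x + x x\right)}{2} = -5 + \frac{2 x \left(x + x^{2}\right)}{2} = -5 + x \left(x + x^{2}\right)$)
$\frac{27355 + 5868}{a{\left(134 \right)} + D{\left(-22 \right)}} = \frac{27355 + 5868}{\left(-5 + 134^{2} + 134^{3}\right) - 34} = \frac{33223}{\left(-5 + 17956 + 2406104\right) - 34} = \frac{33223}{2424055 - 34} = \frac{33223}{2424021}$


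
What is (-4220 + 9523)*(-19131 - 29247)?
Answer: -256548534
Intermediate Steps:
(-4220 + 9523)*(-19131 - 29247) = 5303*(-48378) = -256548534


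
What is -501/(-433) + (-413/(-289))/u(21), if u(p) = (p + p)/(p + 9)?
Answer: 272524/125137 ≈ 2.1778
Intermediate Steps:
u(p) = 2*p/(9 + p) (u(p) = (2*p)/(9 + p) = 2*p/(9 + p))
-501/(-433) + (-413/(-289))/u(21) = -501/(-433) + (-413/(-289))/((2*21/(9 + 21))) = -501*(-1/433) + (-413*(-1/289))/((2*21/30)) = 501/433 + 413/(289*((2*21*(1/30)))) = 501/433 + 413/(289*(7/5)) = 501/433 + (413/289)*(5/7) = 501/433 + 295/289 = 272524/125137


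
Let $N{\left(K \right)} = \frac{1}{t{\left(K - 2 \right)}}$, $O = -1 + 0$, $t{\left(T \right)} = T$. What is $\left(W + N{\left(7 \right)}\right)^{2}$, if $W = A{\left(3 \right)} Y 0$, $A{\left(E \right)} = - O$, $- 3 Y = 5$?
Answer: $\frac{1}{25} \approx 0.04$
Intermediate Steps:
$Y = - \frac{5}{3}$ ($Y = \left(- \frac{1}{3}\right) 5 = - \frac{5}{3} \approx -1.6667$)
$O = -1$
$N{\left(K \right)} = \frac{1}{-2 + K}$ ($N{\left(K \right)} = \frac{1}{K - 2} = \frac{1}{-2 + K}$)
$A{\left(E \right)} = 1$ ($A{\left(E \right)} = \left(-1\right) \left(-1\right) = 1$)
$W = 0$ ($W = 1 \left(- \frac{5}{3}\right) 0 = \left(- \frac{5}{3}\right) 0 = 0$)
$\left(W + N{\left(7 \right)}\right)^{2} = \left(0 + \frac{1}{-2 + 7}\right)^{2} = \left(0 + \frac{1}{5}\right)^{2} = \left(\frac{1}{5}\right)^{2} = \frac{1}{25}$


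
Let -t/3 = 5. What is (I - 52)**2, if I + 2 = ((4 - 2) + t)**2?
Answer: 13225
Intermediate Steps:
t = -15 (t = -3*5 = -15)
I = 167 (I = -2 + ((4 - 2) - 15)**2 = -2 + (2 - 15)**2 = -2 + (-13)**2 = -2 + 169 = 167)
(I - 52)**2 = (167 - 52)**2 = 115**2 = 13225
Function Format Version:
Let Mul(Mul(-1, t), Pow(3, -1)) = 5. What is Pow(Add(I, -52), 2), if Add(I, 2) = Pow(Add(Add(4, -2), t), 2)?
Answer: 13225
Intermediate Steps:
t = -15 (t = Mul(-3, 5) = -15)
I = 167 (I = Add(-2, Pow(Add(Add(4, -2), -15), 2)) = Add(-2, Pow(Add(2, -15), 2)) = Add(-2, Pow(-13, 2)) = Add(-2, 169) = 167)
Pow(Add(I, -52), 2) = Pow(Add(167, -52), 2) = Pow(115, 2) = 13225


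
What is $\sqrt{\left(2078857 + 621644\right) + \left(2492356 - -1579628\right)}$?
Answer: $\sqrt{6772485} \approx 2602.4$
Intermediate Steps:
$\sqrt{\left(2078857 + 621644\right) + \left(2492356 - -1579628\right)} = \sqrt{2700501 + \left(2492356 + 1579628\right)} = \sqrt{2700501 + 4071984} = \sqrt{6772485}$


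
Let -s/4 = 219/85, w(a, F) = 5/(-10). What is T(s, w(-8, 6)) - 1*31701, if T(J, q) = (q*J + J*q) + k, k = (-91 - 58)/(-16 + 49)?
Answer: -88905062/2805 ≈ -31695.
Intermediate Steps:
w(a, F) = -1/2 (w(a, F) = 5*(-1/10) = -1/2)
s = -876/85 ≈ -10.306
k = -149/33 ≈ -4.5152
T(J, q) = -149/33 + 2*J*q (T(J, q) = (q*J + J*q) - 149/33 = (J*q + J*q) - 149/33 = 2*J*q - 149/33 = -149/33 + 2*J*q)
T(s, w(-8, 6)) - 1*31701 = (-149/33 + 2*(-876/85)*(-1/2)) - 1*31701 = (-149/33 + 876/85) - 31701 = 16243/2805 - 31701 = -88905062/2805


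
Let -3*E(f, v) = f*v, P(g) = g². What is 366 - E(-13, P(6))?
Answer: 210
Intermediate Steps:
E(f, v) = -f*v/3
366 - E(-13, P(6)) = 366 - (-1)*(-13)*6²/3 = 366 - (-1)*(-13)*36/3 = 366 - 1*156 = 366 - 156 = 210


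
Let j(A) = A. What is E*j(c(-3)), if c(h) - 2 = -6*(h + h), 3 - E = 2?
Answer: 38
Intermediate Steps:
E = 1 (E = 3 - 1*2 = 3 - 2 = 1)
c(h) = 2 - 12*h (c(h) = 2 - 6*(h + h) = 2 - 12*h)
E*j(c(-3)) = 1*(2 - 12*(-3)) = 1*(2 + 36) = 1*38 = 38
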